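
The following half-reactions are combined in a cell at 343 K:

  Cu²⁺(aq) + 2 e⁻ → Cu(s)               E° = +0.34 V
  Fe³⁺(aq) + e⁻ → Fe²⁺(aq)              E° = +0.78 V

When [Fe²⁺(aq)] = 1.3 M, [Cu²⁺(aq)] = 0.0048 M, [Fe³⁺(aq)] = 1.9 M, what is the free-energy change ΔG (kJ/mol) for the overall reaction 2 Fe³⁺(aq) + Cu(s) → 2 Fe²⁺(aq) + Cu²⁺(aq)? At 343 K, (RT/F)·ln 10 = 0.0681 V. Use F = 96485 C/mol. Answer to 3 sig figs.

With Fe³⁺/Fe²⁺ reduced at the cathode, E°cell = +0.78 − (+0.34) = +0.44 V and n = 2.
Here Q = ([Fe²⁺(aq)]^2·[Cu²⁺(aq)]) / [Fe³⁺(aq)]^2 = 0.00225 (log Q = −2.648), giving E = +0.44 − (0.0681/2)·(−2.648) = +0.5302 V.
Finally ΔG = −nFE = −(2)(96485 C/mol)(+0.5302 V) = −102 kJ/mol.

−102 kJ/mol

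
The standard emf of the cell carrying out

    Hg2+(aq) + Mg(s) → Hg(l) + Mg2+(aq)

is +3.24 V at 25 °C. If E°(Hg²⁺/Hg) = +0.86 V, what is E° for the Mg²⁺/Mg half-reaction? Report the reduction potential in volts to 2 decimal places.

−2.38 V

In the reaction as written the Hg²⁺/Hg couple is reduced (cathode) and Mg²⁺/Mg is oxidized (anode), so E°cell = E°(Hg²⁺/Hg) − E°(Mg²⁺/Mg).
E°(Mg²⁺/Mg) = E°(cathode) − E°cell = +0.86 − (+3.24) = −2.38 V.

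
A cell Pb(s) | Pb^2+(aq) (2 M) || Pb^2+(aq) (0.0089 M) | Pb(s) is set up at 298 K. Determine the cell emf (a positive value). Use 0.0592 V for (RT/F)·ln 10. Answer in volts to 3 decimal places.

0.070 V

For a concentration cell E°cell = 0, since both electrodes use the same couple.
The compartment with the higher Pb^2+(aq) concentration (2 M) acts as the cathode; ions are reduced there and produced at the dilute (0.0089 M) anode.
With n = 2, Ecell = −(0.0592/2)·log([dilute]/[conc]) = −(0.0592/2)·log(0.0089/2) = +0.070 V.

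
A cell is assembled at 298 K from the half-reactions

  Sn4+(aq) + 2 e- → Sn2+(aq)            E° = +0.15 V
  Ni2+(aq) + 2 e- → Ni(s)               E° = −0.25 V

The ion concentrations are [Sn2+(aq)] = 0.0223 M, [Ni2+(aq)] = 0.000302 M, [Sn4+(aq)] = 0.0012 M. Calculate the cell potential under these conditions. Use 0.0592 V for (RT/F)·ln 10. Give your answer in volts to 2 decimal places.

+0.47 V

The Sn⁴⁺/Sn²⁺ couple has the more positive E°, so it is the cathode; Ni²⁺/Ni is the anode.
E°cell = +0.15 − (−0.25) = +0.40 V, with n = 2 electrons transferred.
For the overall reaction Sn4+(aq) + Ni(s) → Sn2+(aq) + Ni2+(aq), Q = ([Sn2+(aq)]·[Ni2+(aq)]) / [Sn4+(aq)] = 0.00561, giving log Q = −2.251.
E = E° − (0.0592/n)·log Q = +0.40 − (0.0592/2)(−2.251) = +0.47 V.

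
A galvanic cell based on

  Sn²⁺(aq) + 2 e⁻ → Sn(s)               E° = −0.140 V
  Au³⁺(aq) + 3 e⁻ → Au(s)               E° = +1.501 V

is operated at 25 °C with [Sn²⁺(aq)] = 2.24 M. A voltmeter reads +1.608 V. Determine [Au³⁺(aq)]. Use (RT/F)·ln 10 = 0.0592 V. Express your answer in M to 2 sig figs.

0.071 M

Au³⁺/Au is the cathode (higher E°); E°cell = +1.501 − (−0.140) = +1.641 V with n = 6.
Since E = E° − (0.0592/n)·log Q, log Q = n(E° − E)/0.0592 = 3.345.
The balanced reaction is 2 Au³⁺(aq) + 3 Sn(s) → 2 Au(s) + 3 Sn²⁺(aq), so Q = [Sn²⁺(aq)]^3 / [Au³⁺(aq)]^2.
Substituting the known concentrations and solving, log [Au³⁺(aq)] = −1.147 and [Au³⁺(aq)] = 0.071 M.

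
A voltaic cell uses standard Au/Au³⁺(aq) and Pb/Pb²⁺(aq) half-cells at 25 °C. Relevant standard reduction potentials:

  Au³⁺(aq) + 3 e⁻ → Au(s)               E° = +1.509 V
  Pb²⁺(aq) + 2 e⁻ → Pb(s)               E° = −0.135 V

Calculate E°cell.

+1.644 V

Of the two couples in this cell, the one with the more positive reduction potential is reduced at the cathode: here that is Au³⁺/Au (+1.509 V); Pb²⁺/Pb (−0.135 V) is the anode.
E°cell = E°(cathode) − E°(anode) = +1.509 − (−0.135) = +1.644 V.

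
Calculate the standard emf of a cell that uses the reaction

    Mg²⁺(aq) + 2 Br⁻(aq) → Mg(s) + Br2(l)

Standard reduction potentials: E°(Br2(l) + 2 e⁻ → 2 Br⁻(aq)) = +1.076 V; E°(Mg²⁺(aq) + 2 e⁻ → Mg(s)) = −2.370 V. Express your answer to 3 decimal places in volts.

Mg²⁺(aq) gains electrons, so the Mg²⁺/Mg couple is the cathode; the Br₂/Br⁻ couple is the anode.
E°cell = E°(cathode) − E°(anode) = −2.370 − (+1.076) = −3.446 V.
The negative E°cell means the reaction is non-spontaneous in the direction written.

−3.446 V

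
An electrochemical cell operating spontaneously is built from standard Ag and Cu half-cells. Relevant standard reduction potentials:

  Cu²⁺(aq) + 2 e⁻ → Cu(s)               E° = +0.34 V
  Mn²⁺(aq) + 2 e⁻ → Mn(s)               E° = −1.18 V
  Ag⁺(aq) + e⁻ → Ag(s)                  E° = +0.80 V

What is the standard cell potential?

The Ag⁺/Ag couple has the higher E°, so Ag ion is reduced (cathode) and Cu is oxidized (anode).
E°cell = E°(cathode) − E°(anode) = +0.80 − (+0.34) = +0.46 V.

+0.46 V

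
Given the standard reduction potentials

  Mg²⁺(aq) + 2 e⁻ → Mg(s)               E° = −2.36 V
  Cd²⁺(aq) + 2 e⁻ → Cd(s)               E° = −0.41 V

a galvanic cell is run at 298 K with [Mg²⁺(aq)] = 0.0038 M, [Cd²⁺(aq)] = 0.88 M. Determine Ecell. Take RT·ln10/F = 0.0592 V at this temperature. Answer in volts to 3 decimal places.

+2.020 V

Cd²⁺/Cd is reduced (cathode, E° = −0.41 V) and Mg²⁺/Mg is oxidized (anode).
E°cell = −0.41 − (−2.36) = +1.95 V, with n = 2 electrons transferred.
Balancing gives Cd²⁺(aq) + Mg(s) → Cd(s) + Mg²⁺(aq); hence Q = [Mg²⁺(aq)] / [Cd²⁺(aq)] = 0.00432 (log Q = −2.365).
E = E° − (0.0592/n)·log Q = +1.95 − (0.0592/2)(−2.365) = +2.020 V.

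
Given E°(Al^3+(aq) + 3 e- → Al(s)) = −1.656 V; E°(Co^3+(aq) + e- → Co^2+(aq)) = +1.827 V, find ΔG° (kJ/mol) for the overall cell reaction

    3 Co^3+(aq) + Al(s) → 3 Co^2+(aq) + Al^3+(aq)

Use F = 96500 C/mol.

−1008 kJ/mol

In the reaction as written Co^3+(aq) is reduced, so the Co³⁺/Co²⁺ couple is the cathode and Al³⁺/Al is the anode.
E°cell = +1.827 − (−1.656) = +3.483 V; balancing electrons gives n = 3.
ΔG° = −nFE°cell = −(3)(96500)(+3.483) J/mol = −1008 kJ/mol.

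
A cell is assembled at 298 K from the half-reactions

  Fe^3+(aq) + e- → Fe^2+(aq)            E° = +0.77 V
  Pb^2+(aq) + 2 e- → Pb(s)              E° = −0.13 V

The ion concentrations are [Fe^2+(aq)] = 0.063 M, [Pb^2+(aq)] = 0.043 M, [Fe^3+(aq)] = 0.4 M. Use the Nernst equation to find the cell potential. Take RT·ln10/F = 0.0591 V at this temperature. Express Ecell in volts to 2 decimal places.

Since E°(Fe³⁺/Fe²⁺) > E°(Pb²⁺/Pb), Fe³⁺/Fe²⁺ serves as the cathode.
The standard potential is +0.77 − (−0.13) = +0.90 V and the balanced reaction transfers n = 2 electrons.
For the overall reaction 2 Fe^3+(aq) + Pb(s) → 2 Fe^2+(aq) + Pb^2+(aq), Q = ([Fe^2+(aq)]^2·[Pb^2+(aq)]) / [Fe^3+(aq)]^2 = 0.00107, giving log Q = −2.972.
By the Nernst equation, E = +0.90 − (0.0591/2)·(−2.972) = +0.99 V.

+0.99 V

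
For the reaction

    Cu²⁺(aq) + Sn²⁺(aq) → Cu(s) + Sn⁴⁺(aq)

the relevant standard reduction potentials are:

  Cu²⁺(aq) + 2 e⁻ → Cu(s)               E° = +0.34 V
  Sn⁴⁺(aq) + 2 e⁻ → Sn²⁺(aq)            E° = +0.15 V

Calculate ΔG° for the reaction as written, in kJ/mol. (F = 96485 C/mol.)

In the reaction as written Cu²⁺(aq) is reduced, so the Cu²⁺/Cu couple is the cathode and Sn⁴⁺/Sn²⁺ is the anode.
E°cell = +0.34 − (+0.15) = +0.19 V; balancing electrons gives n = 2.
ΔG° = −nFE°cell = −(2)(96485)(+0.19) J/mol = −36.7 kJ/mol.

−36.7 kJ/mol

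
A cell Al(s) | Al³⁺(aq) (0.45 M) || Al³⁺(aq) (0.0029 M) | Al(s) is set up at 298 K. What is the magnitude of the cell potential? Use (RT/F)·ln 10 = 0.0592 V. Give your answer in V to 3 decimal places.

For a concentration cell E°cell = 0, since both electrodes use the same couple.
The compartment with the higher Al³⁺(aq) concentration (0.45 M) acts as the cathode; ions are reduced there and produced at the dilute (0.0029 M) anode.
With n = 3, Ecell = −(0.0592/3)·log([dilute]/[conc]) = −(0.0592/3)·log(0.0029/0.45) = +0.043 V.

0.043 V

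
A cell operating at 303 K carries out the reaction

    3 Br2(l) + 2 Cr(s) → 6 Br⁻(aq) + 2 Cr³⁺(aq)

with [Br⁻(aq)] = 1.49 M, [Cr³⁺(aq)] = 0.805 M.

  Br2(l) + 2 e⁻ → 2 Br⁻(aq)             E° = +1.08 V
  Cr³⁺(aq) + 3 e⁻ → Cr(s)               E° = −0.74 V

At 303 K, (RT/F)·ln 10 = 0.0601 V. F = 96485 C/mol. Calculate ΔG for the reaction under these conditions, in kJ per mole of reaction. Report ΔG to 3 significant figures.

With Br₂/Br⁻ reduced at the cathode, E°cell = +1.08 − (−0.74) = +1.82 V and n = 6.
Here Q = [Br⁻(aq)]^6·[Cr³⁺(aq)]^2 = 7.09 (log Q = 0.851), giving E = +1.82 − (0.0601/6)·(0.851) = +1.8115 V.
ΔG = −nFE = −(6)(96485)(+1.8115) J/mol = −1050 kJ/mol.

−1050 kJ/mol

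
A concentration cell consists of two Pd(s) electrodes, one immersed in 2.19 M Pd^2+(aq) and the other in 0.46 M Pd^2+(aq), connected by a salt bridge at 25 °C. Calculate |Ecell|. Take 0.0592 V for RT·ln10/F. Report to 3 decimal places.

For a concentration cell E°cell = 0, since both electrodes use the same couple.
The compartment with the higher Pd^2+(aq) concentration (2.19 M) acts as the cathode; ions are reduced there and produced at the dilute (0.46 M) anode.
With n = 2, Ecell = −(0.0592/2)·log([dilute]/[conc]) = −(0.0592/2)·log(0.46/2.19) = +0.020 V.

0.020 V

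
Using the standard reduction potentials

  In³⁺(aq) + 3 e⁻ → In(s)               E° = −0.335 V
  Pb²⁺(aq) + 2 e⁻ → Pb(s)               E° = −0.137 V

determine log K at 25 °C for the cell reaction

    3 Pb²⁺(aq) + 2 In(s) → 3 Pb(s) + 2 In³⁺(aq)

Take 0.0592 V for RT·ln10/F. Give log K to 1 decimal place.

log K = 20.1

The Pb²⁺/Pb couple is reduced (cathode); E°cell = −0.137 − (−0.335) = +0.198 V with n = 6.
At equilibrium E = 0, so log K = nE°cell / 0.0592 = (6)(+0.198) / 0.0592 = 20.1.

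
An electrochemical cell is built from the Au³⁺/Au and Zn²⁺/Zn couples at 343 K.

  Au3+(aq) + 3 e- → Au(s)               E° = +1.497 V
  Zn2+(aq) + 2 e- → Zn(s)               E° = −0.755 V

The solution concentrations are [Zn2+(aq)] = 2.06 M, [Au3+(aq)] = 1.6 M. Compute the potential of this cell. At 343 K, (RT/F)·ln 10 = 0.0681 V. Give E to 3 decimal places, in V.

+2.246 V

Au³⁺/Au is reduced (cathode, E° = +1.497 V) and Zn²⁺/Zn is oxidized (anode).
The standard potential is +1.497 − (−0.755) = +2.252 V and the balanced reaction transfers n = 6 electrons.
For the overall reaction 2 Au3+(aq) + 3 Zn(s) → 2 Au(s) + 3 Zn2+(aq), Q = [Zn2+(aq)]^3 / [Au3+(aq)]^2 = 3.41, giving log Q = 0.533.
By the Nernst equation, E = +2.252 − (0.0681/6)·(0.533) = +2.246 V.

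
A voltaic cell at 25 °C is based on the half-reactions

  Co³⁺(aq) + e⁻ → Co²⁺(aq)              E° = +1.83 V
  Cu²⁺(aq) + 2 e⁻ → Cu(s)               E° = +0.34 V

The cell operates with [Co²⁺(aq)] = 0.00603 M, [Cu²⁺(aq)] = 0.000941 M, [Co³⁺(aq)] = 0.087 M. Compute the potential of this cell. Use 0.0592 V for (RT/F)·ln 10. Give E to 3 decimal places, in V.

Since E°(Co³⁺/Co²⁺) > E°(Cu²⁺/Cu), Co³⁺/Co²⁺ serves as the cathode.
E°cell = E°cat − E°an = +1.83 − (+0.34) = +1.49 V; n = 2.
For the overall reaction 2 Co³⁺(aq) + Cu(s) → 2 Co²⁺(aq) + Cu²⁺(aq), Q = ([Co²⁺(aq)]^2·[Cu²⁺(aq)]) / [Co³⁺(aq)]^2 = 4.52×10^−6, giving log Q = −5.345.
E = E° − (0.0592/n)·log Q = +1.49 − (0.0592/2)(−5.345) = +1.648 V.

+1.648 V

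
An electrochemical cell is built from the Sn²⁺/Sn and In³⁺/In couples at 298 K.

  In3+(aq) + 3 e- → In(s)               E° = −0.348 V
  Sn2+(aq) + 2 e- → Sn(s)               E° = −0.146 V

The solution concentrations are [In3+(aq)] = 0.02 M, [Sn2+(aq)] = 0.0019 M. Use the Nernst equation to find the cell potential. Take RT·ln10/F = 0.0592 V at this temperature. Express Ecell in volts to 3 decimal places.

The Sn²⁺/Sn couple has the more positive E°, so it is the cathode; In³⁺/In is the anode.
E°cell = −0.146 − (−0.348) = +0.202 V, with n = 6 electrons transferred.
For the overall reaction 3 Sn2+(aq) + 2 In(s) → 3 Sn(s) + 2 In3+(aq), Q = [In3+(aq)]^2 / [Sn2+(aq)]^3 = 5.83×10^4, giving log Q = 4.766.
By the Nernst equation, E = +0.202 − (0.0592/6)·(4.766) = +0.155 V.

+0.155 V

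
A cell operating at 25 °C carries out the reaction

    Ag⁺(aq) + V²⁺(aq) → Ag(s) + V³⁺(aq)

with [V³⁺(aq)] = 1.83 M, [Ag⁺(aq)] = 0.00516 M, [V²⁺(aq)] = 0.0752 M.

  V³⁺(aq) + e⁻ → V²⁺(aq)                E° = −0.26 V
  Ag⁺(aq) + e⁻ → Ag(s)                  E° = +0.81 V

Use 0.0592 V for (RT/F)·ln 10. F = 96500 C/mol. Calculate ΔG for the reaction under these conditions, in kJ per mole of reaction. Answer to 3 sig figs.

The standard cell potential is +0.81 − (−0.26) = +1.07 V, with n = 1 electron in the balanced equation.
The reaction quotient is [V³⁺(aq)] / ([Ag⁺(aq)]·[V²⁺(aq)]) = 4.72×10^3; by Nernst, E = +1.07 − (0.0592/1)(3.674) = +0.8525 V.
Finally ΔG = −nFE = −(1)(96500 C/mol)(+0.8525 V) = −82.3 kJ/mol.

−82.3 kJ/mol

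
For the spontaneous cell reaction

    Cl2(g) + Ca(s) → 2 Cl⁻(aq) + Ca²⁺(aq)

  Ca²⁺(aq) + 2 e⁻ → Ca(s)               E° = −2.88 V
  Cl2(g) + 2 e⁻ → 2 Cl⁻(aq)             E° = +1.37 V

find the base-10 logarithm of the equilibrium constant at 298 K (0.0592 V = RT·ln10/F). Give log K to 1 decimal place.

The Cl₂/Cl⁻ couple is reduced (cathode); E°cell = +1.37 − (−2.88) = +4.25 V with n = 2.
At equilibrium E = 0, so log K = nE°cell / 0.0592 = (2)(+4.25) / 0.0592 = 143.6.

log K = 143.6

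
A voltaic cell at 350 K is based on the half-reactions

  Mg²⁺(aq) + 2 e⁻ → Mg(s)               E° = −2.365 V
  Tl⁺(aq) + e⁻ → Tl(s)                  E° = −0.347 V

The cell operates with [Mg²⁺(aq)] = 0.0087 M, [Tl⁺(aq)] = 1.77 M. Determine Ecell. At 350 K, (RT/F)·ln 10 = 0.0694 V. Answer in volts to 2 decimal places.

The Tl⁺/Tl couple has the more positive E°, so it is the cathode; Mg²⁺/Mg is the anode.
The standard potential is −0.347 − (−2.365) = +2.018 V and the balanced reaction transfers n = 2 electrons.
For the overall reaction 2 Tl⁺(aq) + Mg(s) → 2 Tl(s) + Mg²⁺(aq), Q = [Mg²⁺(aq)] / [Tl⁺(aq)]^2 = 0.00278, giving log Q = −2.556.
Applying E = E° − (RT ln10/nF)·log Q gives +2.018 − (0.0694/2)(−2.556) = +2.11 V.

+2.11 V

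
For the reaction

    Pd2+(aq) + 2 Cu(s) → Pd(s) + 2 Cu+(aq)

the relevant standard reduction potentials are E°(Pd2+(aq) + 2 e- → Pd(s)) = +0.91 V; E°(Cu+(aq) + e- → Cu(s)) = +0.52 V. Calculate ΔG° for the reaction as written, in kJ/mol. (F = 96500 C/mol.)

In the reaction as written Pd2+(aq) is reduced, so the Pd²⁺/Pd couple is the cathode and Cu⁺/Cu is the anode.
E°cell = +0.91 − (+0.52) = +0.39 V; balancing electrons gives n = 2.
ΔG° = −nFE°cell = −(2)(96500)(+0.39) J/mol = −75.3 kJ/mol.

−75.3 kJ/mol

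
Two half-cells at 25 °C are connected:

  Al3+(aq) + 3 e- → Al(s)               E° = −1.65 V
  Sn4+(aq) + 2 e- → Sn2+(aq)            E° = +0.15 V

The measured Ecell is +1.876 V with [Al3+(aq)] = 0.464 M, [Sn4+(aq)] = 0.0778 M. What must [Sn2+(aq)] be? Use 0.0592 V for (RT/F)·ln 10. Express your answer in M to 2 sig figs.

0.00035 M

With Sn⁴⁺/Sn²⁺ at the cathode and Al³⁺/Al at the anode, E°cell = +0.15 − (−1.65) = +1.80 V (n = 6).
From the Nernst equation, log Q = n(E° − E)/0.0592 = 6·(+1.80 − (+1.876))/0.0592 = −7.703.
The balanced reaction is 3 Sn4+(aq) + 2 Al(s) → 3 Sn2+(aq) + 2 Al3+(aq), so Q = ([Sn2+(aq)]^3·[Al3+(aq)]^2) / [Sn4+(aq)]^3.
Isolating [Sn2+(aq)] in Q = 10^{−7.703} yields log [Sn2+(aq)] = −3.454, i.e. 0.00035 M.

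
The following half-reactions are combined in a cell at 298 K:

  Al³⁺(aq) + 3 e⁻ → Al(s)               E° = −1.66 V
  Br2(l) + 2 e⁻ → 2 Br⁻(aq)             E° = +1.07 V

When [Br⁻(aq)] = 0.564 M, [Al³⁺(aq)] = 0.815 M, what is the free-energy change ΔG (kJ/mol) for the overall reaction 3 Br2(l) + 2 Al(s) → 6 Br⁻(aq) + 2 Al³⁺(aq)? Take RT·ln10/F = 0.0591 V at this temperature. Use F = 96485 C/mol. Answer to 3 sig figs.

E°cell = +1.07 − (−1.66) = +2.73 V; the balanced reaction transfers n = 6 electrons.
Q = [Br⁻(aq)]^6·[Al³⁺(aq)]^2 = 0.0214, so log Q = −1.670 and E = +2.73 − (0.0591/6)(−1.670) = +2.7464 V.
ΔG = −nFE = −(6)(96485)(+2.7464) J/mol = −1590 kJ/mol.

−1590 kJ/mol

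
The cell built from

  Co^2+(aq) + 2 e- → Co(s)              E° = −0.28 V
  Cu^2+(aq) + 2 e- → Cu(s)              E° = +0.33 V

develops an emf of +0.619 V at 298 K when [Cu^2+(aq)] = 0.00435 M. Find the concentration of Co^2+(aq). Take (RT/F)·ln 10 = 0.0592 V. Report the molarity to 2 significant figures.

Cu²⁺/Cu is the cathode (higher E°); E°cell = +0.33 − (−0.28) = +0.61 V with n = 2.
Since E = E° − (0.0592/n)·log Q, log Q = n(E° − E)/0.0592 = −0.304.
For Cu^2+(aq) + Co(s) → Cu(s) + Co^2+(aq), the reaction quotient is Q = [Co^2+(aq)] / [Cu^2+(aq)].
Isolating [Co^2+(aq)] in Q = 10^{−0.304} yields log [Co^2+(aq)] = −2.666, i.e. 0.0022 M.

0.0022 M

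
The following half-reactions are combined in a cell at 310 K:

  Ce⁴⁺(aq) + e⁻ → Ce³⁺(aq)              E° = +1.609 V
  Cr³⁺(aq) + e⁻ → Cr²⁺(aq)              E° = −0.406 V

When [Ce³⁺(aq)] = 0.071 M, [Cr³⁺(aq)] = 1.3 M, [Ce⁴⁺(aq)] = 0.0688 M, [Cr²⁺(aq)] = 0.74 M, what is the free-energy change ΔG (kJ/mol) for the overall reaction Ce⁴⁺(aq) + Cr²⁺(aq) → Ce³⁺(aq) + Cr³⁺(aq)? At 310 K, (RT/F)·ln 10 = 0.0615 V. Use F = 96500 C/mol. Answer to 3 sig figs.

The standard cell potential is +1.609 − (−0.406) = +2.015 V, with n = 1 electron in the balanced equation.
Here Q = ([Ce³⁺(aq)]·[Cr³⁺(aq)]) / ([Ce⁴⁺(aq)]·[Cr²⁺(aq)]) = 1.81 (log Q = 0.258), giving E = +2.015 − (0.0615/1)·(0.258) = +1.9991 V.
Finally ΔG = −nFE = −(1)(96500 C/mol)(+1.9991 V) = −193 kJ/mol.

−193 kJ/mol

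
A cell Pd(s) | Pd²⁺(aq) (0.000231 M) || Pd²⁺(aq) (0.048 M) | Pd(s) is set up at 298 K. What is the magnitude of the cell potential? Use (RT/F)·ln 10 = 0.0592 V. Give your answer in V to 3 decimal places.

For a concentration cell E°cell = 0, since both electrodes use the same couple.
The compartment with the higher Pd²⁺(aq) concentration (0.048 M) acts as the cathode; ions are reduced there and produced at the dilute (0.000231 M) anode.
With n = 2, Ecell = −(0.0592/2)·log([dilute]/[conc]) = −(0.0592/2)·log(0.000231/0.048) = +0.069 V.

0.069 V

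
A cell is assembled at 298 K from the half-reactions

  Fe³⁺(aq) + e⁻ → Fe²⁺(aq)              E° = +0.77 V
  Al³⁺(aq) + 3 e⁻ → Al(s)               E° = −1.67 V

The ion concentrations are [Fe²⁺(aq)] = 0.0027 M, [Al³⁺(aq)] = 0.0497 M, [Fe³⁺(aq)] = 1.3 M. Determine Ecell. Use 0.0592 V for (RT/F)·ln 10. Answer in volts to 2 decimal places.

+2.62 V

Since E°(Fe³⁺/Fe²⁺) > E°(Al³⁺/Al), Fe³⁺/Fe²⁺ serves as the cathode.
E°cell = +0.77 − (−1.67) = +2.44 V, with n = 3 electrons transferred.
Balancing gives 3 Fe³⁺(aq) + Al(s) → 3 Fe²⁺(aq) + Al³⁺(aq); hence Q = ([Fe²⁺(aq)]^3·[Al³⁺(aq)]) / [Fe³⁺(aq)]^3 = 4.45×10^−10 (log Q = −9.351).
Applying E = E° − (RT ln10/nF)·log Q gives +2.44 − (0.0592/3)(−9.351) = +2.62 V.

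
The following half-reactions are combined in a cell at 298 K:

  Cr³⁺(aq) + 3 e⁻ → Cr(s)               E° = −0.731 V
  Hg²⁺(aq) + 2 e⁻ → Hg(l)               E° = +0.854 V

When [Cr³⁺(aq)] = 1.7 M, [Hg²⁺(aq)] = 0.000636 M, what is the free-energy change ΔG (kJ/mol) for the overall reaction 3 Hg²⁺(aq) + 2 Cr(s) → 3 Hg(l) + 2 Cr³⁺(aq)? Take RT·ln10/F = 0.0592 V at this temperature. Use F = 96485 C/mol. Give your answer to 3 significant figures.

E°cell = +0.854 − (−0.731) = +1.585 V; the balanced reaction transfers n = 6 electrons.
Q = [Cr³⁺(aq)]^2 / [Hg²⁺(aq)]^3 = 1.12×10^10, so log Q = 10.051 and E = +1.585 − (0.0592/6)(10.051) = +1.4858 V.
Then ΔG = −nFE = −6 × 96485 × +1.4858 J/mol = −860 kJ/mol.

−860 kJ/mol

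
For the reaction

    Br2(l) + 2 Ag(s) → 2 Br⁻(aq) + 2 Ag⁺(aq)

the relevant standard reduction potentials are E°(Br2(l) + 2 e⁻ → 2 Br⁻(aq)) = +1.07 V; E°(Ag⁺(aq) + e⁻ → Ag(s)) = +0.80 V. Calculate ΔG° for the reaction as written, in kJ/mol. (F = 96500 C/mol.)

In the reaction as written Br2(l) is reduced, so the Br₂/Br⁻ couple is the cathode and Ag⁺/Ag is the anode.
E°cell = +1.07 − (+0.80) = +0.27 V; balancing electrons gives n = 2.
ΔG° = −nFE°cell = −(2)(96500)(+0.27) J/mol = −52.1 kJ/mol.

−52.1 kJ/mol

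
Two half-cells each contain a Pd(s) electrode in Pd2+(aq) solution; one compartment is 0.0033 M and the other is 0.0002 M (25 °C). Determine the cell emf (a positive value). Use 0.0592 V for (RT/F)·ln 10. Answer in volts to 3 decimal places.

For a concentration cell E°cell = 0, since both electrodes use the same couple.
The compartment with the higher Pd2+(aq) concentration (0.0033 M) acts as the cathode; ions are reduced there and produced at the dilute (0.0002 M) anode.
With n = 2, Ecell = −(0.0592/2)·log([dilute]/[conc]) = −(0.0592/2)·log(0.0002/0.0033) = +0.036 V.

0.036 V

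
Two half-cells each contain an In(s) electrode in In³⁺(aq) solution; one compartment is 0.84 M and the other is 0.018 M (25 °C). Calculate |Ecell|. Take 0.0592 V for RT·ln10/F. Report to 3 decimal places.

For a concentration cell E°cell = 0, since both electrodes use the same couple.
The compartment with the higher In³⁺(aq) concentration (0.84 M) acts as the cathode; ions are reduced there and produced at the dilute (0.018 M) anode.
With n = 3, Ecell = −(0.0592/3)·log([dilute]/[conc]) = −(0.0592/3)·log(0.018/0.84) = +0.033 V.

0.033 V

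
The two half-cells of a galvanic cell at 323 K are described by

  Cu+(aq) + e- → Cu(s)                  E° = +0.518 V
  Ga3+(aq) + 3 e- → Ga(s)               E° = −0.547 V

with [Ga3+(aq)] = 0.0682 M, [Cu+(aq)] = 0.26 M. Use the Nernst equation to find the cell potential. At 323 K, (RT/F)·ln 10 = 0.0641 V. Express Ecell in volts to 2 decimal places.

The Cu⁺/Cu couple has the more positive E°, so it is the cathode; Ga³⁺/Ga is the anode.
E°cell = E°cat − E°an = +0.518 − (−0.547) = +1.065 V; n = 3.
For the overall reaction 3 Cu+(aq) + Ga(s) → 3 Cu(s) + Ga3+(aq), Q = [Ga3+(aq)] / [Cu+(aq)]^3 = 3.88, giving log Q = 0.589.
Applying E = E° − (RT ln10/nF)·log Q gives +1.065 − (0.0641/3)(0.589) = +1.05 V.

+1.05 V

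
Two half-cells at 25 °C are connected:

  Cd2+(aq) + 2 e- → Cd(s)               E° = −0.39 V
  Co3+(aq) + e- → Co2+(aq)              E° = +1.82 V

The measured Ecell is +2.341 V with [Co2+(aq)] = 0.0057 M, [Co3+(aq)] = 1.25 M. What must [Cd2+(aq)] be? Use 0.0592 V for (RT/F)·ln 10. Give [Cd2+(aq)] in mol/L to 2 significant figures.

1.8 M

Co³⁺/Co²⁺ is the cathode (higher E°); E°cell = +1.82 − (−0.39) = +2.21 V with n = 2.
Since E = E° − (0.0592/n)·log Q, log Q = n(E° − E)/0.0592 = −4.426.
For 2 Co3+(aq) + Cd(s) → 2 Co2+(aq) + Cd2+(aq), the reaction quotient is Q = ([Co2+(aq)]^2·[Cd2+(aq)]) / [Co3+(aq)]^2.
Isolating [Cd2+(aq)] in Q = 10^{−4.426} yields log [Cd2+(aq)] = 0.256, i.e. 1.8 M.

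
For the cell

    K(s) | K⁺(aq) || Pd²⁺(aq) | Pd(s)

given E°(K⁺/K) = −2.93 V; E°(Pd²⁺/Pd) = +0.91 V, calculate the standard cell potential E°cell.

By convention the left-hand electrode in cell notation is the anode (oxidation) and the right-hand electrode is the cathode (reduction).
E°cell = E°(right) − E°(left) = +0.91 − (−2.93) = +3.84 V.

+3.84 V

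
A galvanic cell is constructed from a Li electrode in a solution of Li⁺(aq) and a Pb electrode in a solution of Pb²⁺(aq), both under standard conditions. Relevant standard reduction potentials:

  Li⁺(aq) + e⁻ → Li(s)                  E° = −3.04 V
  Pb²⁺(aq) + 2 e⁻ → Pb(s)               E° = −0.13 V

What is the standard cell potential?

Of the two couples in this cell, the one with the more positive reduction potential is reduced at the cathode: here that is Pb²⁺/Pb (−0.13 V); Li⁺/Li (−3.04 V) is the anode.
E°cell = E°(cathode) − E°(anode) = −0.13 − (−3.04) = +2.91 V.

+2.91 V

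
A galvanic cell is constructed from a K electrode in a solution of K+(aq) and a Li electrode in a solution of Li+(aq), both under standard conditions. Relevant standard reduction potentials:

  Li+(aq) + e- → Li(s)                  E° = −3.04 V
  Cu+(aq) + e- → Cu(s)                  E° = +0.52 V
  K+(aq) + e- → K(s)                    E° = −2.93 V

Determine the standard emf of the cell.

Of the two couples in this cell, the one with the more positive reduction potential is reduced at the cathode: here that is K⁺/K (−2.93 V); Li⁺/Li (−3.04 V) is the anode.
E°cell = E°(cathode) − E°(anode) = −2.93 − (−3.04) = +0.11 V.

+0.11 V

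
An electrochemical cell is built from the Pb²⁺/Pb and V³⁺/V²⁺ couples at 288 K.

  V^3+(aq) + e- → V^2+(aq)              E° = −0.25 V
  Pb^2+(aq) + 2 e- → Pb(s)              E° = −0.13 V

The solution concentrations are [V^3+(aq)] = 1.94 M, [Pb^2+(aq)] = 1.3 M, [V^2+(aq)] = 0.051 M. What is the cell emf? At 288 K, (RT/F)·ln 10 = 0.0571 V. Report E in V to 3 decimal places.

Pb²⁺/Pb is reduced (cathode, E° = −0.13 V) and V³⁺/V²⁺ is oxidized (anode).
E°cell = E°cat − E°an = −0.13 − (−0.25) = +0.12 V; n = 2.
For the overall reaction Pb^2+(aq) + 2 V^2+(aq) → Pb(s) + 2 V^3+(aq), Q = [V^3+(aq)]^2 / ([Pb^2+(aq)]·[V^2+(aq)]^2) = 1.11×10^3, giving log Q = 3.047.
By the Nernst equation, E = +0.12 − (0.0571/2)·(3.047) = +0.033 V.

+0.033 V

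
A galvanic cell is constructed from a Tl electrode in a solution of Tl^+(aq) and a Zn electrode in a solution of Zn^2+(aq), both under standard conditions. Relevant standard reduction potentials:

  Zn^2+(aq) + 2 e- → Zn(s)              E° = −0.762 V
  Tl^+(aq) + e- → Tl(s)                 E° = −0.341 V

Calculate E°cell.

The Tl⁺/Tl couple has the higher E°, so Tl ion is reduced (cathode) and Zn is oxidized (anode).
E°cell = E°(cathode) − E°(anode) = −0.341 − (−0.762) = +0.421 V.

+0.421 V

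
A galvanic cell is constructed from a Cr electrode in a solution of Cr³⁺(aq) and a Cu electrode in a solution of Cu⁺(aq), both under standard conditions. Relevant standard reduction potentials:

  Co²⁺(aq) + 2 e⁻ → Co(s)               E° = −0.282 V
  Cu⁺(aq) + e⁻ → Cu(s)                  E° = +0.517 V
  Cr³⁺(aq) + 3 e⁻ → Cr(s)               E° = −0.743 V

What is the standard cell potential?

Of the two couples in this cell, the one with the more positive reduction potential is reduced at the cathode: here that is Cu⁺/Cu (+0.517 V); Cr³⁺/Cr (−0.743 V) is the anode.
E°cell = E°(cathode) − E°(anode) = +0.517 − (−0.743) = +1.260 V.

+1.260 V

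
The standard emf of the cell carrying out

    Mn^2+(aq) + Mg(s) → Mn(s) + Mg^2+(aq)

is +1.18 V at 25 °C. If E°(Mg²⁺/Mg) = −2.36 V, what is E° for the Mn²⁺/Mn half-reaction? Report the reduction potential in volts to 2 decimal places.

−1.18 V

In the reaction as written the Mn²⁺/Mn couple is reduced (cathode) and Mg²⁺/Mg is oxidized (anode), so E°cell = E°(Mn²⁺/Mn) − E°(Mg²⁺/Mg).
E°(Mn²⁺/Mn) = E°cell + E°(anode) = +1.18 + (−2.36) = −1.18 V.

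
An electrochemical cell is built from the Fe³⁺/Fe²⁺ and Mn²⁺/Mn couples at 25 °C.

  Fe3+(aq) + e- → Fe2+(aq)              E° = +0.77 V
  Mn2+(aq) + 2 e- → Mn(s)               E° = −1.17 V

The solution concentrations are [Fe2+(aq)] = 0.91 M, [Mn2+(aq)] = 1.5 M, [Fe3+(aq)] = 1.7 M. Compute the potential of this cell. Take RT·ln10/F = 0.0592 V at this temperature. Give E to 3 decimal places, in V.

+1.951 V

The Fe³⁺/Fe²⁺ couple has the more positive E°, so it is the cathode; Mn²⁺/Mn is the anode.
The standard potential is +0.77 − (−1.17) = +1.94 V and the balanced reaction transfers n = 2 electrons.
For the overall reaction 2 Fe3+(aq) + Mn(s) → 2 Fe2+(aq) + Mn2+(aq), Q = ([Fe2+(aq)]^2·[Mn2+(aq)]) / [Fe3+(aq)]^2 = 0.43, giving log Q = −0.367.
Applying E = E° − (RT ln10/nF)·log Q gives +1.94 − (0.0592/2)(−0.367) = +1.951 V.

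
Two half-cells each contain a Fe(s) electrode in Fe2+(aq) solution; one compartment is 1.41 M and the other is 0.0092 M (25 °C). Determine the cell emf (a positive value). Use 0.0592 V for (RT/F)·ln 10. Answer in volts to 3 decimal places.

0.065 V

For a concentration cell E°cell = 0, since both electrodes use the same couple.
The compartment with the higher Fe2+(aq) concentration (1.41 M) acts as the cathode; ions are reduced there and produced at the dilute (0.0092 M) anode.
With n = 2, Ecell = −(0.0592/2)·log([dilute]/[conc]) = −(0.0592/2)·log(0.0092/1.41) = +0.065 V.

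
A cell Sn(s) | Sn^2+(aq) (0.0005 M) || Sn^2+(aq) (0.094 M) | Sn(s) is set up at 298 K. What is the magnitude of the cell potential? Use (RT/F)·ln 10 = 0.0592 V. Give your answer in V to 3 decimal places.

0.067 V

For a concentration cell E°cell = 0, since both electrodes use the same couple.
The compartment with the higher Sn^2+(aq) concentration (0.094 M) acts as the cathode; ions are reduced there and produced at the dilute (0.0005 M) anode.
With n = 2, Ecell = −(0.0592/2)·log([dilute]/[conc]) = −(0.0592/2)·log(0.0005/0.094) = +0.067 V.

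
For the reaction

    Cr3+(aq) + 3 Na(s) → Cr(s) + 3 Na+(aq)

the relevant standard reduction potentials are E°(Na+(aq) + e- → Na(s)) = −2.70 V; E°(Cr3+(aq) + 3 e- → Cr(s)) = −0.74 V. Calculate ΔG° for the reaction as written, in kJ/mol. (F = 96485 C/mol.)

In the reaction as written Cr3+(aq) is reduced, so the Cr³⁺/Cr couple is the cathode and Na⁺/Na is the anode.
E°cell = −0.74 − (−2.70) = +1.96 V; balancing electrons gives n = 3.
ΔG° = −nFE°cell = −(3)(96485)(+1.96) J/mol = −567 kJ/mol.

−567 kJ/mol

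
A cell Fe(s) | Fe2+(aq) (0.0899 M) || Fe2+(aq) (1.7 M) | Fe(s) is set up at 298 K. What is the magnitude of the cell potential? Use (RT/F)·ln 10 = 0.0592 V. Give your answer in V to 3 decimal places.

0.038 V

For a concentration cell E°cell = 0, since both electrodes use the same couple.
The compartment with the higher Fe2+(aq) concentration (1.7 M) acts as the cathode; ions are reduced there and produced at the dilute (0.0899 M) anode.
With n = 2, Ecell = −(0.0592/2)·log([dilute]/[conc]) = −(0.0592/2)·log(0.0899/1.7) = +0.038 V.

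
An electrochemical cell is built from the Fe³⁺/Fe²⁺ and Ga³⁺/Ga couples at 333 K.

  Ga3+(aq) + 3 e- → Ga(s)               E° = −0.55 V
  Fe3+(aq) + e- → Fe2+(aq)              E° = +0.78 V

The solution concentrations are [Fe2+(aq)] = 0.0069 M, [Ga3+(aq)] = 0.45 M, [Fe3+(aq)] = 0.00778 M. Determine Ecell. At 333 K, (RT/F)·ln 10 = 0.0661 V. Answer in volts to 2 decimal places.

+1.34 V

The Fe³⁺/Fe²⁺ couple has the more positive E°, so it is the cathode; Ga³⁺/Ga is the anode.
E°cell = E°cat − E°an = +0.78 − (−0.55) = +1.33 V; n = 3.
Balancing gives 3 Fe3+(aq) + Ga(s) → 3 Fe2+(aq) + Ga3+(aq); hence Q = ([Fe2+(aq)]^3·[Ga3+(aq)]) / [Fe3+(aq)]^3 = 0.314 (log Q = −0.503).
By the Nernst equation, E = +1.33 − (0.0661/3)·(−0.503) = +1.34 V.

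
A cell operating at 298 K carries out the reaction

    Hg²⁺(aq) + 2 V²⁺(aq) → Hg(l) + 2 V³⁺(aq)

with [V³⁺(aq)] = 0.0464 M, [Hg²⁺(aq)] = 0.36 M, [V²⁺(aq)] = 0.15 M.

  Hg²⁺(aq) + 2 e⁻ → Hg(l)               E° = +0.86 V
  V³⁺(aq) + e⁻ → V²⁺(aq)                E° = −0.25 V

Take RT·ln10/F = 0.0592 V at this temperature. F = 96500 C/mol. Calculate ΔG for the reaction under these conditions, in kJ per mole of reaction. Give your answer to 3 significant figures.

−218 kJ/mol

With Hg²⁺/Hg reduced at the cathode, E°cell = +0.86 − (−0.25) = +1.11 V and n = 2.
The reaction quotient is [V³⁺(aq)]^2 / ([Hg²⁺(aq)]·[V²⁺(aq)]^2) = 0.266; by Nernst, E = +1.11 − (0.0592/2)(−0.575) = +1.1270 V.
Then ΔG = −nFE = −2 × 96500 × +1.1270 J/mol = −218 kJ/mol.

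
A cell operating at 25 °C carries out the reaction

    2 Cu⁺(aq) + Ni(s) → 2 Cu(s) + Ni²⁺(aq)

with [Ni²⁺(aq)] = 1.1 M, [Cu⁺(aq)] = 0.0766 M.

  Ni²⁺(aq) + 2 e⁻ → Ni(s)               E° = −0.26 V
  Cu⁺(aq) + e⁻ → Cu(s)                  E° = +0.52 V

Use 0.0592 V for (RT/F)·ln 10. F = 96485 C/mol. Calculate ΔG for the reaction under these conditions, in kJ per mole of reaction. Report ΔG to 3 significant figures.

−138 kJ/mol

The standard cell potential is +0.52 − (−0.26) = +0.78 V, with n = 2 electrons in the balanced equation.
Here Q = [Ni²⁺(aq)] / [Cu⁺(aq)]^2 = 187 (log Q = 2.273), giving E = +0.78 − (0.0592/2)·(2.273) = +0.7127 V.
Then ΔG = −nFE = −2 × 96485 × +0.7127 J/mol = −138 kJ/mol.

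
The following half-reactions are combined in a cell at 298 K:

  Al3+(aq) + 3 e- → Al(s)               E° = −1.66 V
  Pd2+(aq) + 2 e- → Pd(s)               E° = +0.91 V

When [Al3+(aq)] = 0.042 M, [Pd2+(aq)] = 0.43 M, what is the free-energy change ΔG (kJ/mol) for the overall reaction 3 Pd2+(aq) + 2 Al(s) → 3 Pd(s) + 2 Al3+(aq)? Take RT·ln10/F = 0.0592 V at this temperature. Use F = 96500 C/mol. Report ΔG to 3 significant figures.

The standard cell potential is +0.91 − (−1.66) = +2.57 V, with n = 6 electrons in the balanced equation.
Here Q = [Al3+(aq)]^2 / [Pd2+(aq)]^3 = 0.0222 (log Q = −1.654), giving E = +2.57 − (0.0592/6)·(−1.654) = +2.5863 V.
Finally ΔG = −nFE = −(6)(96500 C/mol)(+2.5863 V) = −1500 kJ/mol.

−1500 kJ/mol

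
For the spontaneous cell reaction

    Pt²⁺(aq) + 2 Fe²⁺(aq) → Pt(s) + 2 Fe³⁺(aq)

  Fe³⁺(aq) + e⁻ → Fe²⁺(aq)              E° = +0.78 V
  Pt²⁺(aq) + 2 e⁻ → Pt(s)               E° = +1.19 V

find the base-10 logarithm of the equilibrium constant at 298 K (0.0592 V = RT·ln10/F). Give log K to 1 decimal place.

The Pt²⁺/Pt couple is reduced (cathode); E°cell = +1.19 − (+0.78) = +0.41 V with n = 2.
At equilibrium E = 0, so log K = nE°cell / 0.0592 = (2)(+0.41) / 0.0592 = 13.9.

log K = 13.9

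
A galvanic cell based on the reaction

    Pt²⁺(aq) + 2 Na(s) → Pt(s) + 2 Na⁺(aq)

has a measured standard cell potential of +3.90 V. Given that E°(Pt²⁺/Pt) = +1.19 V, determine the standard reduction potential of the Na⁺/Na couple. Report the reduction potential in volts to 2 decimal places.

−2.71 V

In the reaction as written the Pt²⁺/Pt couple is reduced (cathode) and Na⁺/Na is oxidized (anode), so E°cell = E°(Pt²⁺/Pt) − E°(Na⁺/Na).
E°(Na⁺/Na) = E°(cathode) − E°cell = +1.19 − (+3.90) = −2.71 V.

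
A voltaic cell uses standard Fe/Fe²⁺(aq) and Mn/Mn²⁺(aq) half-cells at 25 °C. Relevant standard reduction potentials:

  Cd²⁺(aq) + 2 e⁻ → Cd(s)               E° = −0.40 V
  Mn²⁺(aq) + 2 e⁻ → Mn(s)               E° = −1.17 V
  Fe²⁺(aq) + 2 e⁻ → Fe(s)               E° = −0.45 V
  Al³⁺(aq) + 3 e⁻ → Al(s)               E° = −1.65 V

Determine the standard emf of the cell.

Of the two couples in this cell, the one with the more positive reduction potential is reduced at the cathode: here that is Fe²⁺/Fe (−0.45 V); Mn²⁺/Mn (−1.17 V) is the anode.
E°cell = E°(cathode) − E°(anode) = −0.45 − (−1.17) = +0.72 V.

+0.72 V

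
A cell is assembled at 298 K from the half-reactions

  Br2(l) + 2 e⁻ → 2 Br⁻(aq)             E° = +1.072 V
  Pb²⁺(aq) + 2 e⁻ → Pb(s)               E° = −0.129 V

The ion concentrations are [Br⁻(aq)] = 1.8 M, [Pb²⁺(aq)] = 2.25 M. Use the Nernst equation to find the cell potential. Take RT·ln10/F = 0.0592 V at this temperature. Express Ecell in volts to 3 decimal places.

+1.175 V

Br₂/Br⁻ is reduced (cathode, E° = +1.072 V) and Pb²⁺/Pb is oxidized (anode).
The standard potential is +1.072 − (−0.129) = +1.201 V and the balanced reaction transfers n = 2 electrons.
Balancing gives Br2(l) + Pb(s) → 2 Br⁻(aq) + Pb²⁺(aq); hence Q = [Br⁻(aq)]^2·[Pb²⁺(aq)] = 7.29 (log Q = 0.863).
Applying E = E° − (RT ln10/nF)·log Q gives +1.201 − (0.0592/2)(0.863) = +1.175 V.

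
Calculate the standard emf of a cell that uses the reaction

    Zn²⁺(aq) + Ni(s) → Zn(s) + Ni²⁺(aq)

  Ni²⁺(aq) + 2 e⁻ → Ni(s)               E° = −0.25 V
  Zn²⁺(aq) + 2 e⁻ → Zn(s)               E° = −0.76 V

Zn²⁺(aq) gains electrons, so the Zn²⁺/Zn couple is the cathode; the Ni²⁺/Ni couple is the anode.
E°cell = E°(cathode) − E°(anode) = −0.76 − (−0.25) = −0.51 V.
The negative E°cell means the reaction is non-spontaneous in the direction written.

−0.51 V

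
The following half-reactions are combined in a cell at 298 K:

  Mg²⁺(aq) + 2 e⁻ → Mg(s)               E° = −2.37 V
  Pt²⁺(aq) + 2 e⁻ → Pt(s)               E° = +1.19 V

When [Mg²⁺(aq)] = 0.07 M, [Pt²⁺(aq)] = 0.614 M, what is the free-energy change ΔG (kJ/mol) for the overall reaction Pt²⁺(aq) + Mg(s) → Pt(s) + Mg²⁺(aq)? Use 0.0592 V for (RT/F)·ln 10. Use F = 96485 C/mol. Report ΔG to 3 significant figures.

E°cell = +1.19 − (−2.37) = +3.56 V; the balanced reaction transfers n = 2 electrons.
The reaction quotient is [Mg²⁺(aq)] / [Pt²⁺(aq)] = 0.114; by Nernst, E = +3.56 − (0.0592/2)(−0.943) = +3.5879 V.
ΔG = −nFE = −(2)(96485)(+3.5879) J/mol = −692 kJ/mol.

−692 kJ/mol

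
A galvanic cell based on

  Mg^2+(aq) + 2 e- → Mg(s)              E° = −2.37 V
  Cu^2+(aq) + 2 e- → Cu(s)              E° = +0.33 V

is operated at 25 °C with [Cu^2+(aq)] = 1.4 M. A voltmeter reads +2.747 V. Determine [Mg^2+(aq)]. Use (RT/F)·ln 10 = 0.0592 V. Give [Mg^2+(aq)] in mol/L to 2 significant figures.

Cu²⁺/Cu is the cathode (higher E°); E°cell = +0.33 − (−2.37) = +2.70 V with n = 2.
Rearranging E = E° − (0.0592/n)·log Q gives log Q = 2(+2.70 − (+2.747))/0.0592 = −1.588.
The balanced reaction is Cu^2+(aq) + Mg(s) → Cu(s) + Mg^2+(aq), so Q = [Mg^2+(aq)] / [Cu^2+(aq)].
Solving for the unknown gives log [Mg^2+(aq)] = −1.442, so [Mg^2+(aq)] ≈ 0.036 M.

0.036 M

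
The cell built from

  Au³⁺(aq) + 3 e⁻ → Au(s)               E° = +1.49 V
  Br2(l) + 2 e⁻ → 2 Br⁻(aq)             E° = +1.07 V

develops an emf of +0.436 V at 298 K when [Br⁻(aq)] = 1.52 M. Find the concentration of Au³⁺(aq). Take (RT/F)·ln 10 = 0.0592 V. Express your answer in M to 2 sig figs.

The Au³⁺/Au couple has the larger reduction potential, so it is the cathode: E°cell = +1.49 − (+1.07) = +0.42 V and n = 6.
From the Nernst equation, log Q = n(E° − E)/0.0592 = 6·(+0.42 − (+0.436))/0.0592 = −1.622.
For 2 Au³⁺(aq) + 6 Br⁻(aq) → 2 Au(s) + 3 Br2(l), the reaction quotient is Q = 1 / ([Au³⁺(aq)]^2·[Br⁻(aq)]^6).
Solving for the unknown gives log [Au³⁺(aq)] = 0.265, so [Au³⁺(aq)] ≈ 1.8 M.

1.8 M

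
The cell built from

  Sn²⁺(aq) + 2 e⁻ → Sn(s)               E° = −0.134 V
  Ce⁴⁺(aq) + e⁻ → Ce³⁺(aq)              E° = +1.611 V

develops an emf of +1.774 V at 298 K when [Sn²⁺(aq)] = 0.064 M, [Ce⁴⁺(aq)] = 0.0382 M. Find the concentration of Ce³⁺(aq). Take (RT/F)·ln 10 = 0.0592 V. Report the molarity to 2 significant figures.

0.049 M

With Ce⁴⁺/Ce³⁺ at the cathode and Sn²⁺/Sn at the anode, E°cell = +1.611 − (−0.134) = +1.745 V (n = 2).
From the Nernst equation, log Q = n(E° − E)/0.0592 = 2·(+1.745 − (+1.774))/0.0592 = −0.980.
The balanced reaction is 2 Ce⁴⁺(aq) + Sn(s) → 2 Ce³⁺(aq) + Sn²⁺(aq), so Q = ([Ce³⁺(aq)]^2·[Sn²⁺(aq)]) / [Ce⁴⁺(aq)]^2.
Solving for the unknown gives log [Ce³⁺(aq)] = −1.311, so [Ce³⁺(aq)] ≈ 0.049 M.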